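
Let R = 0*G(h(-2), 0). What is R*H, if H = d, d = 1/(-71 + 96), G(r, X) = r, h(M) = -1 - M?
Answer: 0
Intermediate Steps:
d = 1/25 ≈ 0.040000
H = 1/25 ≈ 0.040000
R = 0 (R = 0*(-1 - 1*(-2)) = 0*(-1 + 2) = 0*1 = 0)
R*H = 0*(1/25) = 0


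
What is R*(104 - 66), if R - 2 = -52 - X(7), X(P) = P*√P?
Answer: -1900 - 266*√7 ≈ -2603.8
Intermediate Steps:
X(P) = P^(3/2)
R = -50 - 7*√7 (R = 2 + (-52 - 7^(3/2)) = 2 + (-52 - 7*√7) = -50 - 7*√7 ≈ -68.520)
R*(104 - 66) = (-50 - 7*√7)*(104 - 66) = (-50 - 7*√7)*38 = -1900 - 266*√7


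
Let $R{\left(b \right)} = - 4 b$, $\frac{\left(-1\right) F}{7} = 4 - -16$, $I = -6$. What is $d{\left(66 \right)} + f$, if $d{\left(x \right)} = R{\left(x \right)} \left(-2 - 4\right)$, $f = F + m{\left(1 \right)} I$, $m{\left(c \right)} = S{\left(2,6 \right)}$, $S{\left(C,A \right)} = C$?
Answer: $1432$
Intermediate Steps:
$m{\left(c \right)} = 2$
$F = -140$ ($F = - 7 \left(4 - -16\right) = - 7 \left(4 + 16\right) = \left(-7\right) 20 = -140$)
$f = -152$ ($f = -140 + 2 \left(-6\right) = -140 - 12 = -152$)
$d{\left(x \right)} = 24 x$ ($d{\left(x \right)} = - 4 x \left(-2 - 4\right) = - 4 x \left(-6\right) = 24 x$)
$d{\left(66 \right)} + f = 24 \cdot 66 - 152 = 1584 - 152 = 1432$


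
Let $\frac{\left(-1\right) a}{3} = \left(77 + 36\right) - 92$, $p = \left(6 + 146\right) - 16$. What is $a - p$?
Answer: $-199$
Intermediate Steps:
$p = 136$ ($p = 152 - 16 = 136$)
$a = -63$ ($a = - 3 \left(\left(77 + 36\right) - 92\right) = - 3 \left(113 - 92\right) = \left(-3\right) 21 = -63$)
$a - p = -63 - 136 = -199$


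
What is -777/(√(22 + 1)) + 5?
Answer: 5 - 777*√23/23 ≈ -157.02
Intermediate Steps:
-777/(√(22 + 1)) + 5 = -777/(√23) + 5 = -777*√23/23 + 5 = 5 - 777*√23/23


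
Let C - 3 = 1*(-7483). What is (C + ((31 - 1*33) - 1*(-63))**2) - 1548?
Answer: -5307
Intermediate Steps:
C = -7480 (C = 3 + 1*(-7483) = 3 - 7483 = -7480)
(C + ((31 - 1*33) - 1*(-63))**2) - 1548 = (-7480 + ((31 - 1*33) - 1*(-63))**2) - 1548 = (-7480 + ((31 - 33) + 63)**2) - 1548 = (-7480 + (-2 + 63)**2) - 1548 = (-7480 + 61**2) - 1548 = (-7480 + 3721) - 1548 = -3759 - 1548 = -5307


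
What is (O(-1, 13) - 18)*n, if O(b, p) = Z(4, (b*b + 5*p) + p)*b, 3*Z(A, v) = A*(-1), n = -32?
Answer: 1600/3 ≈ 533.33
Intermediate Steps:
Z(A, v) = -A/3 (Z(A, v) = (A*(-1))/3 = (-A)/3 = -A/3)
O(b, p) = -4*b/3 (O(b, p) = (-1/3*4)*b = -4*b/3)
(O(-1, 13) - 18)*n = (-4/3*(-1) - 18)*(-32) = (4/3 - 18)*(-32) = -50/3*(-32) = 1600/3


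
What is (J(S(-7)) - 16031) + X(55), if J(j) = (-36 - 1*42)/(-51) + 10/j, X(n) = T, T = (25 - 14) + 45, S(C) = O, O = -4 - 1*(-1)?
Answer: -814817/51 ≈ -15977.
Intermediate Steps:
O = -3 (O = -4 + 1 = -3)
S(C) = -3
T = 56 (T = 11 + 45 = 56)
X(n) = 56
J(j) = 26/17 + 10/j (J(j) = (-36 - 42)*(-1/51) + 10/j = -78*(-1/51) + 10/j = 26/17 + 10/j)
(J(S(-7)) - 16031) + X(55) = ((26/17 + 10/(-3)) - 16031) + 56 = ((26/17 + 10*(-1/3)) - 16031) + 56 = ((26/17 - 10/3) - 16031) + 56 = (-92/51 - 16031) + 56 = -817673/51 + 56 = -814817/51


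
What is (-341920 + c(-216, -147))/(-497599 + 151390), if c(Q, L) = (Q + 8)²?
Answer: 99552/115403 ≈ 0.86265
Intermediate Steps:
c(Q, L) = (8 + Q)²
(-341920 + c(-216, -147))/(-497599 + 151390) = (-341920 + (8 - 216)²)/(-497599 + 151390) = (-341920 + (-208)²)/(-346209) = (-341920 + 43264)*(-1/346209) = -298656*(-1/346209) = 99552/115403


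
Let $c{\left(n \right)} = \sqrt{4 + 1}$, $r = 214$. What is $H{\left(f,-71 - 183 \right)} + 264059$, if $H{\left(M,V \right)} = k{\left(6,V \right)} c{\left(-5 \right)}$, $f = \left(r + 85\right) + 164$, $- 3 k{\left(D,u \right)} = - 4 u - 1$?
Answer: $264059 - \frac{1015 \sqrt{5}}{3} \approx 2.633 \cdot 10^{5}$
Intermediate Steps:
$k{\left(D,u \right)} = \frac{1}{3} + \frac{4 u}{3}$ ($k{\left(D,u \right)} = - \frac{- 4 u - 1}{3} = - \frac{-1 - 4 u}{3} = \frac{1}{3} + \frac{4 u}{3}$)
$c{\left(n \right)} = \sqrt{5}$
$f = 463$ ($f = \left(214 + 85\right) + 164 = 299 + 164 = 463$)
$H{\left(M,V \right)} = \sqrt{5} \left(\frac{1}{3} + \frac{4 V}{3}\right)$ ($H{\left(M,V \right)} = \left(\frac{1}{3} + \frac{4 V}{3}\right) \sqrt{5} = \sqrt{5} \left(\frac{1}{3} + \frac{4 V}{3}\right)$)
$H{\left(f,-71 - 183 \right)} + 264059 = \frac{\sqrt{5} \left(1 + 4 \left(-71 - 183\right)\right)}{3} + 264059 = \frac{\sqrt{5} \left(1 + 4 \left(-254\right)\right)}{3} + 264059 = \frac{\sqrt{5} \left(1 - 1016\right)}{3} + 264059 = \frac{1}{3} \sqrt{5} \left(-1015\right) + 264059 = - \frac{1015 \sqrt{5}}{3} + 264059 = 264059 - \frac{1015 \sqrt{5}}{3}$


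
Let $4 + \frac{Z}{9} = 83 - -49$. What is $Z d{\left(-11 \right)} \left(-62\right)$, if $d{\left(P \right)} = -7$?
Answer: $499968$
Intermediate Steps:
$Z = 1152$ ($Z = -36 + 9 \left(83 - -49\right) = -36 + 9 \left(83 + 49\right) = -36 + 9 \cdot 132 = -36 + 1188 = 1152$)
$Z d{\left(-11 \right)} \left(-62\right) = 1152 \left(-7\right) \left(-62\right) = \left(-8064\right) \left(-62\right) = 499968$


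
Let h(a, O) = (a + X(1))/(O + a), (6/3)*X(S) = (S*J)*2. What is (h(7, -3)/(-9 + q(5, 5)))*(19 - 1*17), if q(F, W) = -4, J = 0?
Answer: -7/26 ≈ -0.26923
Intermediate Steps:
X(S) = 0 (X(S) = ((S*0)*2)/2 = (0*2)/2 = (½)*0 = 0)
h(a, O) = a/(O + a) (h(a, O) = (a + 0)/(O + a) = a/(O + a))
(h(7, -3)/(-9 + q(5, 5)))*(19 - 1*17) = ((7/(-3 + 7))/(-9 - 4))*(19 - 1*17) = ((7/4)/(-13))*(19 - 17) = -7/(13*4)*2 = -1/13*7/4*2 = -7/52*2 = -7/26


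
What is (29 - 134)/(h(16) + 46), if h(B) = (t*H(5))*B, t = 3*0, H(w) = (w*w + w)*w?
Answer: -105/46 ≈ -2.2826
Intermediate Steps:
H(w) = w*(w + w²) (H(w) = (w² + w)*w = (w + w²)*w = w*(w + w²))
t = 0
h(B) = 0 (h(B) = (0*(5²*(1 + 5)))*B = (0*(25*6))*B = (0*150)*B = 0*B = 0)
(29 - 134)/(h(16) + 46) = (29 - 134)/(0 + 46) = -105/46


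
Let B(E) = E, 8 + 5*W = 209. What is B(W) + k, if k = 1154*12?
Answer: 69441/5 ≈ 13888.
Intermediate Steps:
W = 201/5 (W = -8/5 + (⅕)*209 = -8/5 + 209/5 = 201/5 ≈ 40.200)
k = 13848
B(W) + k = 201/5 + 13848 = 69441/5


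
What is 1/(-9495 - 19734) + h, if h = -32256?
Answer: -942810625/29229 ≈ -32256.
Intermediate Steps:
1/(-9495 - 19734) + h = 1/(-9495 - 19734) - 32256 = 1/(-29229) - 32256 = -1/29229 - 32256 = -942810625/29229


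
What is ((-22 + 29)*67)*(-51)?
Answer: -23919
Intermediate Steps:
((-22 + 29)*67)*(-51) = (7*67)*(-51) = 469*(-51) = -23919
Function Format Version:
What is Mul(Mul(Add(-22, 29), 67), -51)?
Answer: -23919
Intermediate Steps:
Mul(Mul(Add(-22, 29), 67), -51) = Mul(Mul(7, 67), -51) = Mul(469, -51) = -23919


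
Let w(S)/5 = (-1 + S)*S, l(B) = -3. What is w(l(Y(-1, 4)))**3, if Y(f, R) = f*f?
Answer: 216000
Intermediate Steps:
Y(f, R) = f**2
w(S) = 5*S*(-1 + S) (w(S) = 5*((-1 + S)*S) = 5*(S*(-1 + S)) = 5*S*(-1 + S))
w(l(Y(-1, 4)))**3 = (5*(-3)*(-1 - 3))**3 = (5*(-3)*(-4))**3 = 60**3 = 216000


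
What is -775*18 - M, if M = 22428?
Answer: -36378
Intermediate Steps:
-775*18 - M = -775*18 - 1*22428 = -13950 - 22428 = -36378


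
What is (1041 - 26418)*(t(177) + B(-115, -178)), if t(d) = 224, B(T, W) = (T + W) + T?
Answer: 4669368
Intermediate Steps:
B(T, W) = W + 2*T
(1041 - 26418)*(t(177) + B(-115, -178)) = (1041 - 26418)*(224 + (-178 + 2*(-115))) = -25377*(224 + (-178 - 230)) = -25377*(224 - 408) = -25377*(-184) = 4669368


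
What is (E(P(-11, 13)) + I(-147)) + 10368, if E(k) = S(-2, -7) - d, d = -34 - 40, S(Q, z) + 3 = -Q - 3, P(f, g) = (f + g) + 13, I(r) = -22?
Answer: 10416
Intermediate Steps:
P(f, g) = 13 + f + g
S(Q, z) = -6 - Q (S(Q, z) = -3 + (-Q - 3) = -3 + (-3 - Q) = -6 - Q)
d = -74
E(k) = 70 (E(k) = (-6 - 1*(-2)) - 1*(-74) = (-6 + 2) + 74 = -4 + 74 = 70)
(E(P(-11, 13)) + I(-147)) + 10368 = (70 - 22) + 10368 = 48 + 10368 = 10416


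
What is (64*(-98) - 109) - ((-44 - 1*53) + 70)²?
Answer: -7110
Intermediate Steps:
(64*(-98) - 109) - ((-44 - 1*53) + 70)² = (-6272 - 109) - ((-44 - 53) + 70)² = -6381 - (-97 + 70)² = -6381 - 1*(-27)² = -6381 - 1*729 = -6381 - 729 = -7110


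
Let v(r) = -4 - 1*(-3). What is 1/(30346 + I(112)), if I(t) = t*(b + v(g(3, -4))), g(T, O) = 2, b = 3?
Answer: 1/30570 ≈ 3.2712e-5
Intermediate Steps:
v(r) = -1 (v(r) = -4 + 3 = -1)
I(t) = 2*t (I(t) = t*(3 - 1) = t*2 = 2*t)
1/(30346 + I(112)) = 1/(30346 + 2*112) = 1/(30346 + 224) = 1/30570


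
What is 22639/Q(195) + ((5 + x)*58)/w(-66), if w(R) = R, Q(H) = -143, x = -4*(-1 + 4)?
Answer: -65278/429 ≈ -152.16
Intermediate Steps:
x = -12 (x = -4*3 = -12)
22639/Q(195) + ((5 + x)*58)/w(-66) = 22639/(-143) + ((5 - 12)*58)/(-66) = 22639*(-1/143) - 7*58*(-1/66) = -22639/143 - 406*(-1/66) = -22639/143 + 203/33 = -65278/429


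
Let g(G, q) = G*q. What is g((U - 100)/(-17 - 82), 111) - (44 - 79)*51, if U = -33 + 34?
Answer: 1896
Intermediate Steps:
U = 1
g((U - 100)/(-17 - 82), 111) - (44 - 79)*51 = ((1 - 100)/(-17 - 82))*111 - (44 - 79)*51 = -99/(-99)*111 - (-35)*51 = -99*(-1/99)*111 - 1*(-1785) = 1*111 + 1785 = 111 + 1785 = 1896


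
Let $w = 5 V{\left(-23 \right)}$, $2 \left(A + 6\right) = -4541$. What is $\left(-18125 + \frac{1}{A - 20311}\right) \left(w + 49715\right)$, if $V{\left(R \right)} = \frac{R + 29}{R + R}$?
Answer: $- \frac{187247382613622}{207805} \approx -9.0107 \cdot 10^{8}$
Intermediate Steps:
$A = - \frac{4553}{2}$ ($A = -6 + \frac{1}{2} \left(-4541\right) = -6 - \frac{4541}{2} = - \frac{4553}{2} \approx -2276.5$)
$V{\left(R \right)} = \frac{29 + R}{2 R}$
$w = - \frac{15}{23}$ ($w = 5 \frac{29 - 23}{2 \left(-23\right)} = 5 \cdot \frac{1}{2} \left(- \frac{1}{23}\right) 6 = 5 \left(- \frac{3}{23}\right) = - \frac{15}{23} \approx -0.65217$)
$\left(-18125 + \frac{1}{A - 20311}\right) \left(w + 49715\right) = \left(-18125 + \frac{1}{- \frac{4553}{2} - 20311}\right) \left(- \frac{15}{23} + 49715\right) = \left(-18125 + \frac{1}{- \frac{45175}{2}}\right) \frac{1143430}{23} = \left(-18125 - \frac{2}{45175}\right) \frac{1143430}{23} = \left(- \frac{818796877}{45175}\right) \frac{1143430}{23} = - \frac{187247382613622}{207805}$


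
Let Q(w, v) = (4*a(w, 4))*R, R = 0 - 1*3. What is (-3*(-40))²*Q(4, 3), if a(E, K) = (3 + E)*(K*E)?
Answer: -19353600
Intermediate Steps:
R = -3 (R = 0 - 3 = -3)
a(E, K) = E*K*(3 + E) (a(E, K) = (3 + E)*(E*K) = E*K*(3 + E))
Q(w, v) = -48*w*(3 + w) (Q(w, v) = (4*(w*4*(3 + w)))*(-3) = (4*(4*w*(3 + w)))*(-3) = (16*w*(3 + w))*(-3) = -48*w*(3 + w))
(-3*(-40))²*Q(4, 3) = (-3*(-40))²*(-48*4*(3 + 4)) = 120²*(-48*4*7) = 14400*(-1344) = -19353600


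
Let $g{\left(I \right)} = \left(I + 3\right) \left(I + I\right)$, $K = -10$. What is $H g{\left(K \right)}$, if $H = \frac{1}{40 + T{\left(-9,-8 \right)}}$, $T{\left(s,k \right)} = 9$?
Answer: $\frac{20}{7} \approx 2.8571$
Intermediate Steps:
$g{\left(I \right)} = 2 I \left(3 + I\right)$ ($g{\left(I \right)} = \left(3 + I\right) 2 I = 2 I \left(3 + I\right)$)
$H = \frac{1}{49}$ ($H = \frac{1}{40 + 9} = \frac{1}{49} \approx 0.020408$)
$H g{\left(K \right)} = \frac{2 \left(-10\right) \left(3 - 10\right)}{49} = \frac{2 \left(-10\right) \left(-7\right)}{49} = \frac{1}{49} \cdot 140 = \frac{20}{7}$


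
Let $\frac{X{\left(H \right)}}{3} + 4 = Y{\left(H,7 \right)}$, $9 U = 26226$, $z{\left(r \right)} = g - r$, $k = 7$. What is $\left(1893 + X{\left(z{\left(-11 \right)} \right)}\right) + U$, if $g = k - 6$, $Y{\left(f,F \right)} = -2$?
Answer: $4789$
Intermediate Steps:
$g = 1$ ($g = 7 - 6 = 1$)
$z{\left(r \right)} = 1 - r$
$U = 2914$ ($U = \frac{1}{9} \cdot 26226 = 2914$)
$X{\left(H \right)} = -18$ ($X{\left(H \right)} = -12 + 3 \left(-2\right) = -12 - 6 = -18$)
$\left(1893 + X{\left(z{\left(-11 \right)} \right)}\right) + U = \left(1893 - 18\right) + 2914 = 1875 + 2914 = 4789$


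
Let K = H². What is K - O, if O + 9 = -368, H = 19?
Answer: 738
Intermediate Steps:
O = -377 (O = -9 - 368 = -377)
K = 361 (K = 19² = 361)
K - O = 361 - 1*(-377) = 361 + 377 = 738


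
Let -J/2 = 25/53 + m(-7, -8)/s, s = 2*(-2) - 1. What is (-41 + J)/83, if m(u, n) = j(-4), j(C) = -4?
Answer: -11539/21995 ≈ -0.52462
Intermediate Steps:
m(u, n) = -4
s = -5 (s = -4 - 1 = -5)
J = -674/265 (J = -2*(25/53 - 4/(-5)) = -2*(25*(1/53) - 4*(-⅕)) = -2*(25/53 + ⅘) = -2*337/265 = -674/265 ≈ -2.5434)
(-41 + J)/83 = (-41 - 674/265)/83 = -11539/265*1/83 = -11539/21995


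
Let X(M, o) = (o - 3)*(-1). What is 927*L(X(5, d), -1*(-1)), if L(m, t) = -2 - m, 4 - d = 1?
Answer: -1854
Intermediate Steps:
d = 3 (d = 4 - 1*1 = 4 - 1 = 3)
X(M, o) = 3 - o (X(M, o) = (-3 + o)*(-1) = 3 - o)
927*L(X(5, d), -1*(-1)) = 927*(-2 - (3 - 1*3)) = 927*(-2 - (3 - 3)) = 927*(-2 - 1*0) = 927*(-2 + 0) = 927*(-2) = -1854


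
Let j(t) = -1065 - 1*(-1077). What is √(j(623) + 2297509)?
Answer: √2297521 ≈ 1515.8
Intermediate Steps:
j(t) = 12 (j(t) = -1065 + 1077 = 12)
√(j(623) + 2297509) = √(12 + 2297509) = √2297521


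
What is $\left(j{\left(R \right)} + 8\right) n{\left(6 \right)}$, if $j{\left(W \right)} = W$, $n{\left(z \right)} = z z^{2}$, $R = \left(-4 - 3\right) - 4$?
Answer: $-648$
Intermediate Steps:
$R = -11$ ($R = -7 - 4 = -11$)
$n{\left(z \right)} = z^{3}$
$\left(j{\left(R \right)} + 8\right) n{\left(6 \right)} = \left(-11 + 8\right) 6^{3} = \left(-3\right) 216 = -648$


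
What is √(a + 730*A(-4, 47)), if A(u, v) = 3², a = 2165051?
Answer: √2171621 ≈ 1473.6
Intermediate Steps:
A(u, v) = 9
√(a + 730*A(-4, 47)) = √(2165051 + 730*9) = √(2165051 + 6570) = √2171621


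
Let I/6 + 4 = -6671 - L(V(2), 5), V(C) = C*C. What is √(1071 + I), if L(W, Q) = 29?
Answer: I*√39153 ≈ 197.87*I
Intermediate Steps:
V(C) = C²
I = -40224 (I = -24 + 6*(-6671 - 1*29) = -24 + 6*(-6671 - 29) = -24 + 6*(-6700) = -24 - 40200 = -40224)
√(1071 + I) = √(1071 - 40224) = √(-39153) = I*√39153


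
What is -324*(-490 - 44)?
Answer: 173016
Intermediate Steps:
-324*(-490 - 44) = -324*(-534) = 173016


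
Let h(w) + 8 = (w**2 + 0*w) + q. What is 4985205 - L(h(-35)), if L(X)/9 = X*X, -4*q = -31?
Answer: -136238529/16 ≈ -8.5149e+6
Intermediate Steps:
q = 31/4 (q = -1/4*(-31) = 31/4 ≈ 7.7500)
h(w) = -1/4 + w**2 (h(w) = -8 + ((w**2 + 0*w) + 31/4) = -8 + ((w**2 + 0) + 31/4) = -8 + (w**2 + 31/4) = -8 + (31/4 + w**2) = -1/4 + w**2)
L(X) = 9*X**2 (L(X) = 9*(X*X) = 9*X**2)
4985205 - L(h(-35)) = 4985205 - 9*(-1/4 + (-35)**2)**2 = 4985205 - 9*(-1/4 + 1225)**2 = 4985205 - 9*(4899/4)**2 = 4985205 - 9*24000201/16 = 4985205 - 1*216001809/16 = 4985205 - 216001809/16 = -136238529/16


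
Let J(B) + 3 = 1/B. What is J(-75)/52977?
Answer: -226/3973275 ≈ -5.6880e-5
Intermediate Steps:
J(B) = -3 + 1/B
J(-75)/52977 = (-3 + 1/(-75))/52977 = (-3 - 1/75)*(1/52977) = -226/75*1/52977 = -226/3973275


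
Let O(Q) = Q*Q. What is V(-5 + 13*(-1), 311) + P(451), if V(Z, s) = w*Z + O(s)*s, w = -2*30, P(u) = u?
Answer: 30081762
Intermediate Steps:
O(Q) = Q²
w = -60
V(Z, s) = s³ - 60*Z (V(Z, s) = -60*Z + s²*s = -60*Z + s³ = s³ - 60*Z)
V(-5 + 13*(-1), 311) + P(451) = (311³ - 60*(-5 + 13*(-1))) + 451 = (30080231 - 60*(-5 - 13)) + 451 = (30080231 - 60*(-18)) + 451 = (30080231 + 1080) + 451 = 30081311 + 451 = 30081762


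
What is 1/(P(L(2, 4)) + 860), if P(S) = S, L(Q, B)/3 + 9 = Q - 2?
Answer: 1/833 ≈ 0.0012005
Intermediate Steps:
L(Q, B) = -33 + 3*Q (L(Q, B) = -27 + 3*(Q - 2) = -27 + 3*(-2 + Q) = -27 + (-6 + 3*Q) = -33 + 3*Q)
1/(P(L(2, 4)) + 860) = 1/((-33 + 3*2) + 860) = 1/((-33 + 6) + 860) = 1/(-27 + 860) = 1/833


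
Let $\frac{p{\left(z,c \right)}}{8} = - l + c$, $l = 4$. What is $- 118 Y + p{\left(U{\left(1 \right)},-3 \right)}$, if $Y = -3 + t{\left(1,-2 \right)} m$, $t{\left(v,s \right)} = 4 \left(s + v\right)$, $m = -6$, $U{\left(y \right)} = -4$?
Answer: $-2534$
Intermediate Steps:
$t{\left(v,s \right)} = 4 s + 4 v$
$Y = 21$ ($Y = -3 + \left(4 \left(-2\right) + 4 \cdot 1\right) \left(-6\right) = -3 + \left(-8 + 4\right) \left(-6\right) = -3 - -24 = -3 + 24 = 21$)
$p{\left(z,c \right)} = -32 + 8 c$ ($p{\left(z,c \right)} = 8 \left(\left(-1\right) 4 + c\right) = 8 \left(-4 + c\right) = -32 + 8 c$)
$- 118 Y + p{\left(U{\left(1 \right)},-3 \right)} = \left(-118\right) 21 + \left(-32 + 8 \left(-3\right)\right) = -2478 - 56 = -2534$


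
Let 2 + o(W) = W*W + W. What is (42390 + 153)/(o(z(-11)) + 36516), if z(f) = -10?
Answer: 42543/36604 ≈ 1.1623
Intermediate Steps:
o(W) = -2 + W + W² (o(W) = -2 + (W*W + W) = -2 + (W² + W) = -2 + (W + W²) = -2 + W + W²)
(42390 + 153)/(o(z(-11)) + 36516) = (42390 + 153)/((-2 - 10 + (-10)²) + 36516) = 42543/((-2 - 10 + 100) + 36516) = 42543/(88 + 36516) = 42543/36604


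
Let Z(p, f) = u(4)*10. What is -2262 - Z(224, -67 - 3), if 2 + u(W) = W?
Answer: -2282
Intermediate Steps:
u(W) = -2 + W
Z(p, f) = 20 (Z(p, f) = (-2 + 4)*10 = 2*10 = 20)
-2262 - Z(224, -67 - 3) = -2262 - 1*20 = -2262 - 20 = -2282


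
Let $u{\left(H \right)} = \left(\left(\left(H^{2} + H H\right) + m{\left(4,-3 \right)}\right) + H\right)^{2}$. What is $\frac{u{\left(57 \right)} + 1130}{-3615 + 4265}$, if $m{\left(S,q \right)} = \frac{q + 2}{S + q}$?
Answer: $\frac{21478023}{325} \approx 66086.0$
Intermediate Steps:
$m{\left(S,q \right)} = \frac{2 + q}{S + q}$
$u{\left(H \right)} = \left(-1 + H + 2 H^{2}\right)^{2}$ ($u{\left(H \right)} = \left(\left(\left(H^{2} + H H\right) + \frac{2 - 3}{4 - 3}\right) + H\right)^{2} = \left(\left(\left(H^{2} + H^{2}\right) + 1^{-1} \left(-1\right)\right) + H\right)^{2} = \left(\left(2 H^{2} + 1 \left(-1\right)\right) + H\right)^{2} = \left(\left(2 H^{2} - 1\right) + H\right)^{2} = \left(\left(-1 + 2 H^{2}\right) + H\right)^{2} = \left(-1 + H + 2 H^{2}\right)^{2}$)
$\frac{u{\left(57 \right)} + 1130}{-3615 + 4265} = \frac{\left(-1 + 57 + 2 \cdot 57^{2}\right)^{2} + 1130}{-3615 + 4265} = \frac{\left(-1 + 57 + 2 \cdot 3249\right)^{2} + 1130}{650} = \left(\left(-1 + 57 + 6498\right)^{2} + 1130\right) \frac{1}{650} = \left(6554^{2} + 1130\right) \frac{1}{650} = \left(42954916 + 1130\right) \frac{1}{650} = 42956046 \cdot \frac{1}{650} = \frac{21478023}{325}$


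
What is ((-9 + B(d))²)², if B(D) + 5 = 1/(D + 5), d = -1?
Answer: 9150625/256 ≈ 35745.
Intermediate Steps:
B(D) = -5 + 1/(5 + D) (B(D) = -5 + 1/(D + 5) = -5 + 1/(5 + D))
((-9 + B(d))²)² = ((-9 + (-24 - 5*(-1))/(5 - 1))²)² = ((-9 + (-24 + 5)/4)²)² = ((-9 + (¼)*(-19))²)² = ((-9 - 19/4)²)² = ((-55/4)²)² = (3025/16)² = 9150625/256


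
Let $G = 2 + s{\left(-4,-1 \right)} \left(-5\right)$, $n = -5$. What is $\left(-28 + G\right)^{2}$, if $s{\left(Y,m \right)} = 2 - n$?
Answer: $3721$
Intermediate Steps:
$s{\left(Y,m \right)} = 7$ ($s{\left(Y,m \right)} = 2 - -5 = 2 + 5 = 7$)
$G = -33$ ($G = 2 + 7 \left(-5\right) = 2 - 35 = -33$)
$\left(-28 + G\right)^{2} = \left(-28 - 33\right)^{2} = \left(-61\right)^{2} = 3721$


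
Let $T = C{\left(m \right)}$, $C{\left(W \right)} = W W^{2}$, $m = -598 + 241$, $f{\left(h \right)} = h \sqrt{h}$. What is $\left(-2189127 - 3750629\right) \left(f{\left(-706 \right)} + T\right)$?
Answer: $270254698592508 + 4193467736 i \sqrt{706} \approx 2.7025 \cdot 10^{14} + 1.1142 \cdot 10^{11} i$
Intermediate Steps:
$f{\left(h \right)} = h^{\frac{3}{2}}$
$m = -357$
$C{\left(W \right)} = W^{3}$
$T = -45499293$ ($T = \left(-357\right)^{3} = -45499293$)
$\left(-2189127 - 3750629\right) \left(f{\left(-706 \right)} + T\right) = \left(-2189127 - 3750629\right) \left(\left(-706\right)^{\frac{3}{2}} - 45499293\right) = - 5939756 \left(- 706 i \sqrt{706} - 45499293\right) = - 5939756 \left(-45499293 - 706 i \sqrt{706}\right) = 270254698592508 + 4193467736 i \sqrt{706}$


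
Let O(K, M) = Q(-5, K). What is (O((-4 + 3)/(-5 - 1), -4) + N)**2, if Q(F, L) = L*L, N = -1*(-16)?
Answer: 332929/1296 ≈ 256.89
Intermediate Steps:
N = 16
Q(F, L) = L**2
O(K, M) = K**2
(O((-4 + 3)/(-5 - 1), -4) + N)**2 = (((-4 + 3)/(-5 - 1))**2 + 16)**2 = ((-1/(-6))**2 + 16)**2 = ((-1*(-1/6))**2 + 16)**2 = ((1/6)**2 + 16)**2 = (1/36 + 16)**2 = (577/36)**2 = 332929/1296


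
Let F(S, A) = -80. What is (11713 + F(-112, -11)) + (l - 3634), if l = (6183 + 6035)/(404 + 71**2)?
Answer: 43566773/5445 ≈ 8001.2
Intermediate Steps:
l = 12218/5445 (l = 12218/(404 + 5041) = 12218/5445 ≈ 2.2439)
(11713 + F(-112, -11)) + (l - 3634) = (11713 - 80) + (12218/5445 - 3634) = 11633 - 19774912/5445 = 43566773/5445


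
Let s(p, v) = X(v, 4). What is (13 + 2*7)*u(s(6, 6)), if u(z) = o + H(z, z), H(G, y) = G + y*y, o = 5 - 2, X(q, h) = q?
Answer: 1215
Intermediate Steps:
s(p, v) = v
o = 3
H(G, y) = G + y²
u(z) = 3 + z + z² (u(z) = 3 + (z + z²) = 3 + z + z²)
(13 + 2*7)*u(s(6, 6)) = (13 + 2*7)*(3 + 6 + 6²) = (13 + 14)*(3 + 6 + 36) = 27*45 = 1215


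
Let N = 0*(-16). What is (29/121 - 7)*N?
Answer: 0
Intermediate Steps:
N = 0
(29/121 - 7)*N = (29/121 - 7)*0 = -818/121*0 = 0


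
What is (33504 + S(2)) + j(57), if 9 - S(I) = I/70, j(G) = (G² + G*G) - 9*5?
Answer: 1398809/35 ≈ 39966.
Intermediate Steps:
j(G) = -45 + 2*G² (j(G) = (G² + G²) - 45 = 2*G² - 45 = -45 + 2*G²)
S(I) = 9 - I/70
(33504 + S(2)) + j(57) = (33504 + (9 - 1/70*2)) + (-45 + 2*57²) = (33504 + (9 - 1/35)) + (-45 + 2*3249) = (33504 + 314/35) + (-45 + 6498) = 1172954/35 + 6453 = 1398809/35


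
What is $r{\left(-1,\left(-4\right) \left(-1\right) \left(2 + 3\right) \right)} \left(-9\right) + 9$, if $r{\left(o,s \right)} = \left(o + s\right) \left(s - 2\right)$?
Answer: $-3069$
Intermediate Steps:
$r{\left(o,s \right)} = \left(-2 + s\right) \left(o + s\right)$ ($r{\left(o,s \right)} = \left(o + s\right) \left(-2 + s\right) = \left(-2 + s\right) \left(o + s\right)$)
$r{\left(-1,\left(-4\right) \left(-1\right) \left(2 + 3\right) \right)} \left(-9\right) + 9 = \left(\left(\left(-4\right) \left(-1\right) \left(2 + 3\right)\right)^{2} - -2 - 2 \left(-4\right) \left(-1\right) \left(2 + 3\right) - \left(-4\right) \left(-1\right) \left(2 + 3\right)\right) \left(-9\right) + 9 = \left(\left(4 \cdot 5\right)^{2} + 2 - 2 \cdot 4 \cdot 5 - 4 \cdot 5\right) \left(-9\right) + 9 = \left(20^{2} + 2 - 40 - 20\right) \left(-9\right) + 9 = \left(400 + 2 - 40 - 20\right) \left(-9\right) + 9 = 342 \left(-9\right) + 9 = -3078 + 9 = -3069$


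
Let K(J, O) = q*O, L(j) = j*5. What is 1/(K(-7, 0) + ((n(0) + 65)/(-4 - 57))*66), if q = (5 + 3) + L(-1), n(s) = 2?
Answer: -61/4422 ≈ -0.013795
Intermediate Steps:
L(j) = 5*j
q = 3 (q = (5 + 3) + 5*(-1) = 8 - 5 = 3)
K(J, O) = 3*O
1/(K(-7, 0) + ((n(0) + 65)/(-4 - 57))*66) = 1/(3*0 + ((2 + 65)/(-4 - 57))*66) = 1/(0 + (67/(-61))*66) = 1/(0 + (67*(-1/61))*66) = 1/(0 - 67/61*66) = 1/(0 - 4422/61) = 1/(-4422/61) = -61/4422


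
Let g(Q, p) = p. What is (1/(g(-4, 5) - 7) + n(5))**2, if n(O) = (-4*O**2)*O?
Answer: 1002001/4 ≈ 2.5050e+5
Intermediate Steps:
n(O) = -4*O**3
(1/(g(-4, 5) - 7) + n(5))**2 = (1/(5 - 7) - 4*5**3)**2 = (1/(-2) - 4*125)**2 = (-1/2 - 500)**2 = (-1001/2)**2 = 1002001/4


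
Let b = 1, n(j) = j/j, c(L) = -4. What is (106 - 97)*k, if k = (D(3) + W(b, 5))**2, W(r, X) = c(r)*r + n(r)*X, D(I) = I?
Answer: 144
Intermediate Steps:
n(j) = 1
W(r, X) = X - 4*r (W(r, X) = -4*r + 1*X = -4*r + X = X - 4*r)
k = 16 (k = (3 + (5 - 4*1))**2 = (3 + (5 - 4))**2 = (3 + 1)**2 = 4**2 = 16)
(106 - 97)*k = (106 - 97)*16 = 9*16 = 144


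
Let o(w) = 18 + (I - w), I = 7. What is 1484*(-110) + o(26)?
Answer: -163241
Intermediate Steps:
o(w) = 25 - w (o(w) = 18 + (7 - w) = 25 - w)
1484*(-110) + o(26) = 1484*(-110) + (25 - 1*26) = -163240 + (25 - 26) = -163240 - 1 = -163241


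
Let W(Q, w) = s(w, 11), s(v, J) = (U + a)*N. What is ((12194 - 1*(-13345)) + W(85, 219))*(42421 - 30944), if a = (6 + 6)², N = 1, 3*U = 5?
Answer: 884348758/3 ≈ 2.9478e+8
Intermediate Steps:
U = 5/3 (U = (⅓)*5 = 5/3 ≈ 1.6667)
a = 144 (a = 12² = 144)
s(v, J) = 437/3 (s(v, J) = (5/3 + 144)*1 = (437/3)*1 = 437/3)
W(Q, w) = 437/3
((12194 - 1*(-13345)) + W(85, 219))*(42421 - 30944) = ((12194 - 1*(-13345)) + 437/3)*(42421 - 30944) = ((12194 + 13345) + 437/3)*11477 = (25539 + 437/3)*11477 = (77054/3)*11477 = 884348758/3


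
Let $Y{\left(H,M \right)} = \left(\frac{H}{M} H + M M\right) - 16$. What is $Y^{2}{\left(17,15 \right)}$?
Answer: $\frac{11723776}{225} \approx 52106.0$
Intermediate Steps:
$Y{\left(H,M \right)} = -16 + M^{2} + \frac{H^{2}}{M}$ ($Y{\left(H,M \right)} = \left(\frac{H^{2}}{M} + M^{2}\right) - 16 = \left(M^{2} + \frac{H^{2}}{M}\right) - 16 = -16 + M^{2} + \frac{H^{2}}{M}$)
$Y^{2}{\left(17,15 \right)} = \left(-16 + 15^{2} + \frac{17^{2}}{15}\right)^{2} = \left(-16 + 225 + 289 \cdot \frac{1}{15}\right)^{2} = \left(-16 + 225 + \frac{289}{15}\right)^{2} = \left(\frac{3424}{15}\right)^{2} = \frac{11723776}{225}$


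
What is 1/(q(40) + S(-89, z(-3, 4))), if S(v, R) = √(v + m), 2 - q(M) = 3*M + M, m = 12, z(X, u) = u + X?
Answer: -158/25041 - I*√77/25041 ≈ -0.0063097 - 0.00035042*I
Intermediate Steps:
z(X, u) = X + u
q(M) = 2 - 4*M (q(M) = 2 - (3*M + M) = 2 - 4*M)
S(v, R) = √(12 + v) (S(v, R) = √(v + 12) = √(12 + v))
1/(q(40) + S(-89, z(-3, 4))) = 1/((2 - 4*40) + √(12 - 89)) = 1/((2 - 160) + √(-77)) = 1/(-158 + I*√77)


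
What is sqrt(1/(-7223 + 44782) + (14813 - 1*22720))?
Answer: 66*I*sqrt(4840567)/1633 ≈ 88.921*I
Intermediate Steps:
sqrt(1/(-7223 + 44782) + (14813 - 1*22720)) = sqrt(1/37559 + (14813 - 22720)) = sqrt(1/37559 - 7907) = sqrt(-296979012/37559) = 66*I*sqrt(4840567)/1633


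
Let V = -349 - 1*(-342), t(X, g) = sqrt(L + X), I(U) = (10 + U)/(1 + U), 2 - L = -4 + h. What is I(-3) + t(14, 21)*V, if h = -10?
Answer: -7/2 - 7*sqrt(30) ≈ -41.841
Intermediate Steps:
L = 16 (L = 2 - (-4 - 10) = 2 - 1*(-14) = 2 + 14 = 16)
I(U) = (10 + U)/(1 + U)
t(X, g) = sqrt(16 + X)
V = -7 (V = -349 + 342 = -7)
I(-3) + t(14, 21)*V = (10 - 3)/(1 - 3) + sqrt(16 + 14)*(-7) = 7/(-2) + sqrt(30)*(-7) = -1/2*7 - 7*sqrt(30) = -7/2 - 7*sqrt(30)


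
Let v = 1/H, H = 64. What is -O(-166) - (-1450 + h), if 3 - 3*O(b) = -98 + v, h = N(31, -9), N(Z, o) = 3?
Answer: 271361/192 ≈ 1413.3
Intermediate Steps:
h = 3
v = 1/64 ≈ 0.015625
O(b) = 6463/192 (O(b) = 1 - (-98 + 1/64)/3 = 1 - 1/3*(-6271/64) = 1 + 6271/192 = 6463/192)
-O(-166) - (-1450 + h) = -1*6463/192 - (-1450 + 3) = -6463/192 - 1*(-1447) = -6463/192 + 1447 = 271361/192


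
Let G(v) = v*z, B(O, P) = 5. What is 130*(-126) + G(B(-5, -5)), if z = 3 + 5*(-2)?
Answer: -16415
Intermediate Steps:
z = -7 (z = 3 - 10 = -7)
G(v) = -7*v (G(v) = v*(-7) = -7*v)
130*(-126) + G(B(-5, -5)) = 130*(-126) - 7*5 = -16380 - 35 = -16415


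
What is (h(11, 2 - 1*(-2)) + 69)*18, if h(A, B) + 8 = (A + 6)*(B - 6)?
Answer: 486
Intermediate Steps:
h(A, B) = -8 + (-6 + B)*(6 + A) (h(A, B) = -8 + (A + 6)*(B - 6) = -8 + (6 + A)*(-6 + B) = -8 + (-6 + B)*(6 + A))
(h(11, 2 - 1*(-2)) + 69)*18 = ((-44 - 6*11 + 6*(2 - 1*(-2)) + 11*(2 - 1*(-2))) + 69)*18 = ((-44 - 66 + 6*(2 + 2) + 11*(2 + 2)) + 69)*18 = ((-44 - 66 + 6*4 + 11*4) + 69)*18 = ((-44 - 66 + 24 + 44) + 69)*18 = (-42 + 69)*18 = 27*18 = 486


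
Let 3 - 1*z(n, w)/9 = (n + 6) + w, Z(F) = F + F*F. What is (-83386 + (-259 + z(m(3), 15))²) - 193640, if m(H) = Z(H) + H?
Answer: 32110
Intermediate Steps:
Z(F) = F + F²
m(H) = H + H*(1 + H) (m(H) = H*(1 + H) + H = H + H*(1 + H))
z(n, w) = -27 - 9*n - 9*w (z(n, w) = 27 - 9*((n + 6) + w) = 27 - 9*((6 + n) + w) = 27 - 9*(6 + n + w) = 27 + (-54 - 9*n - 9*w) = -27 - 9*n - 9*w)
(-83386 + (-259 + z(m(3), 15))²) - 193640 = (-83386 + (-259 + (-27 - 27*(2 + 3) - 9*15))²) - 193640 = (-83386 + (-259 + (-27 - 27*5 - 135))²) - 193640 = (-83386 + (-259 + (-27 - 9*15 - 135))²) - 193640 = (-83386 + (-259 + (-27 - 135 - 135))²) - 193640 = (-83386 + (-259 - 297)²) - 193640 = (-83386 + (-556)²) - 193640 = (-83386 + 309136) - 193640 = 225750 - 193640 = 32110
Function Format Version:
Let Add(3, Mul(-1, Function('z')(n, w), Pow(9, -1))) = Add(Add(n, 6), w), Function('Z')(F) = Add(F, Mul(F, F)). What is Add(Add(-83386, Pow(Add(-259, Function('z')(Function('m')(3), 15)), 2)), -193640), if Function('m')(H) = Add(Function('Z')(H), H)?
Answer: 32110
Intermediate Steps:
Function('Z')(F) = Add(F, Pow(F, 2))
Function('m')(H) = Add(H, Mul(H, Add(1, H))) (Function('m')(H) = Add(Mul(H, Add(1, H)), H) = Add(H, Mul(H, Add(1, H))))
Function('z')(n, w) = Add(-27, Mul(-9, n), Mul(-9, w)) (Function('z')(n, w) = Add(27, Mul(-9, Add(Add(n, 6), w))) = Add(27, Mul(-9, Add(Add(6, n), w))) = Add(27, Mul(-9, Add(6, n, w))) = Add(27, Add(-54, Mul(-9, n), Mul(-9, w))) = Add(-27, Mul(-9, n), Mul(-9, w)))
Add(Add(-83386, Pow(Add(-259, Function('z')(Function('m')(3), 15)), 2)), -193640) = Add(Add(-83386, Pow(Add(-259, Add(-27, Mul(-9, Mul(3, Add(2, 3))), Mul(-9, 15))), 2)), -193640) = Add(Add(-83386, Pow(Add(-259, Add(-27, Mul(-9, Mul(3, 5)), -135)), 2)), -193640) = Add(Add(-83386, Pow(Add(-259, Add(-27, Mul(-9, 15), -135)), 2)), -193640) = Add(Add(-83386, Pow(Add(-259, Add(-27, -135, -135)), 2)), -193640) = Add(Add(-83386, Pow(Add(-259, -297), 2)), -193640) = Add(Add(-83386, Pow(-556, 2)), -193640) = Add(Add(-83386, 309136), -193640) = Add(225750, -193640) = 32110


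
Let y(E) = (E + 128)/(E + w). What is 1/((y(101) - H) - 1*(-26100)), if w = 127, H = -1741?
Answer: 228/6347977 ≈ 3.5917e-5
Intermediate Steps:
y(E) = (128 + E)/(127 + E) (y(E) = (E + 128)/(E + 127) = (128 + E)/(127 + E))
1/((y(101) - H) - 1*(-26100)) = 1/(((128 + 101)/(127 + 101) - 1*(-1741)) - 1*(-26100)) = 1/((229/228 + 1741) + 26100) = 1/(397177/228 + 26100) = 1/(6347977/228) = 228/6347977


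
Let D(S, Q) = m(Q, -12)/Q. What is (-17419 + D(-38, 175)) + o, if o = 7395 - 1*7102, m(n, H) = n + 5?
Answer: -599374/35 ≈ -17125.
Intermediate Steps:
m(n, H) = 5 + n
D(S, Q) = (5 + Q)/Q
o = 293 (o = 7395 - 7102 = 293)
(-17419 + D(-38, 175)) + o = (-17419 + (5 + 175)/175) + 293 = (-17419 + (1/175)*180) + 293 = (-17419 + 36/35) + 293 = -609629/35 + 293 = -599374/35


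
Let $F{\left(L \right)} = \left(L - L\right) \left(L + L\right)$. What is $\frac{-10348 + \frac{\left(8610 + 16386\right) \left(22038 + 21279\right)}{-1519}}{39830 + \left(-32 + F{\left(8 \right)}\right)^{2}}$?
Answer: $- \frac{549235172}{31028613} \approx -17.701$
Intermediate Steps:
$F{\left(L \right)} = 0$ ($F{\left(L \right)} = 0 \cdot 2 L = 0$)
$\frac{-10348 + \frac{\left(8610 + 16386\right) \left(22038 + 21279\right)}{-1519}}{39830 + \left(-32 + F{\left(8 \right)}\right)^{2}} = \frac{-10348 + \frac{\left(8610 + 16386\right) \left(22038 + 21279\right)}{-1519}}{39830 + \left(-32 + 0\right)^{2}} = \frac{-10348 + 24996 \cdot 43317 \left(- \frac{1}{1519}\right)}{39830 + \left(-32\right)^{2}} = \frac{-10348 + 1082751732 \left(- \frac{1}{1519}\right)}{39830 + 1024} = \frac{-10348 - \frac{1082751732}{1519}}{40854} = \left(- \frac{1098470344}{1519}\right) \frac{1}{40854} = - \frac{549235172}{31028613}$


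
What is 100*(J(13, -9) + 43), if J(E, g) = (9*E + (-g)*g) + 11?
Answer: 9000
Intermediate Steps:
J(E, g) = 11 - g² + 9*E (J(E, g) = (9*E - g²) + 11 = (-g² + 9*E) + 11 = 11 - g² + 9*E)
100*(J(13, -9) + 43) = 100*((11 - 1*(-9)² + 9*13) + 43) = 100*((11 - 1*81 + 117) + 43) = 100*((11 - 81 + 117) + 43) = 100*(47 + 43) = 100*90 = 9000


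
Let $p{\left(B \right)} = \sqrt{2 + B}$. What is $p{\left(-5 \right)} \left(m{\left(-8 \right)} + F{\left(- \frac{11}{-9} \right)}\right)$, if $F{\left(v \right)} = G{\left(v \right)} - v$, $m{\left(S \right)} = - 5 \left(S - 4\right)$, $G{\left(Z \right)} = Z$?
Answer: $60 i \sqrt{3} \approx 103.92 i$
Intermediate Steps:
$m{\left(S \right)} = 20 - 5 S$ ($m{\left(S \right)} = - 5 \left(-4 + S\right) = 20 - 5 S$)
$F{\left(v \right)} = 0$ ($F{\left(v \right)} = v - v = 0$)
$p{\left(-5 \right)} \left(m{\left(-8 \right)} + F{\left(- \frac{11}{-9} \right)}\right) = \sqrt{2 - 5} \left(\left(20 - -40\right) + 0\right) = \sqrt{-3} \left(\left(20 + 40\right) + 0\right) = i \sqrt{3} \left(60 + 0\right) = i \sqrt{3} \cdot 60 = 60 i \sqrt{3}$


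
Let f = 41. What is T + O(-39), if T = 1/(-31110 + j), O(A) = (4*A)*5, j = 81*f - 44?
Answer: -21709741/27833 ≈ -780.00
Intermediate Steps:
j = 3277 (j = 81*41 - 44 = 3321 - 44 = 3277)
O(A) = 20*A
T = -1/27833 (T = 1/(-31110 + 3277) = 1/(-27833) = -1/27833 ≈ -3.5929e-5)
T + O(-39) = -1/27833 + 20*(-39) = -1/27833 - 780 = -21709741/27833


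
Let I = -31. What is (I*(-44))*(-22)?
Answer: -30008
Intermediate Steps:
(I*(-44))*(-22) = -31*(-44)*(-22) = 1364*(-22) = -30008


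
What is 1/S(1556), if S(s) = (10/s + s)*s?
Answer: 1/2421146 ≈ 4.1303e-7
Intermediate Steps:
S(s) = s*(s + 10/s) (S(s) = (s + 10/s)*s = s*(s + 10/s))
1/S(1556) = 1/(10 + 1556**2) = 1/(10 + 2421136) = 1/2421146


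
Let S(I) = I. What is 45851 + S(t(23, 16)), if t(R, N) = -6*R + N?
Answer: 45729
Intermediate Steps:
t(R, N) = N - 6*R
45851 + S(t(23, 16)) = 45851 + (16 - 6*23) = 45851 + (16 - 138) = 45851 - 122 = 45729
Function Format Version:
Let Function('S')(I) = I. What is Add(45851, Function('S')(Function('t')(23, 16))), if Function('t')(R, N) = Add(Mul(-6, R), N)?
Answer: 45729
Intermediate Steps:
Function('t')(R, N) = Add(N, Mul(-6, R))
Add(45851, Function('S')(Function('t')(23, 16))) = Add(45851, Add(16, Mul(-6, 23))) = Add(45851, Add(16, -138)) = Add(45851, -122) = 45729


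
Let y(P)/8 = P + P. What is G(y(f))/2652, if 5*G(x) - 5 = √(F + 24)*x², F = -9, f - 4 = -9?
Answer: 1/2652 + 320*√15/663 ≈ 1.8697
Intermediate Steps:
f = -5 (f = 4 - 9 = -5)
y(P) = 16*P (y(P) = 8*(P + P) = 8*(2*P) = 16*P)
G(x) = 1 + √15*x²/5 (G(x) = 1 + (√(-9 + 24)*x²)/5 = 1 + (√15*x²)/5 = 1 + √15*x²/5)
G(y(f))/2652 = (1 + √15*(16*(-5))²/5)/2652 = (1 + (⅕)*√15*(-80)²)*(1/2652) = (1 + (⅕)*√15*6400)*(1/2652) = (1 + 1280*√15)*(1/2652) = 1/2652 + 320*√15/663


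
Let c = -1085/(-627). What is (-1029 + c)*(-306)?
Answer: 65697996/209 ≈ 3.1434e+5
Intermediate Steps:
c = 1085/627 (c = -1085*(-1/627) = 1085/627 ≈ 1.7305)
(-1029 + c)*(-306) = (-1029 + 1085/627)*(-306) = -644098/627*(-306) = 65697996/209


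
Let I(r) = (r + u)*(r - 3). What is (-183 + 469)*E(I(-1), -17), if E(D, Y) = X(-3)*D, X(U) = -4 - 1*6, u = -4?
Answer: -57200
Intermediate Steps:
X(U) = -10 (X(U) = -4 - 6 = -10)
I(r) = (-4 + r)*(-3 + r) (I(r) = (r - 4)*(r - 3) = (-4 + r)*(-3 + r))
E(D, Y) = -10*D
(-183 + 469)*E(I(-1), -17) = (-183 + 469)*(-10*(12 + (-1)² - 7*(-1))) = 286*(-10*(12 + 1 + 7)) = 286*(-10*20) = 286*(-200) = -57200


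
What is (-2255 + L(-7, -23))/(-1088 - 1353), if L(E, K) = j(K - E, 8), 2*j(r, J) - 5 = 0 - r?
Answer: 4489/4882 ≈ 0.91950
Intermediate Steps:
j(r, J) = 5/2 - r/2 (j(r, J) = 5/2 + (0 - r)/2 = 5/2 + (-r)/2 = 5/2 - r/2)
L(E, K) = 5/2 + E/2 - K/2 (L(E, K) = 5/2 - (K - E)/2 = 5/2 + (E/2 - K/2) = 5/2 + E/2 - K/2)
(-2255 + L(-7, -23))/(-1088 - 1353) = (-2255 + (5/2 + (1/2)*(-7) - 1/2*(-23)))/(-1088 - 1353) = (-2255 + (5/2 - 7/2 + 23/2))/(-2441) = (-2255 + 21/2)*(-1/2441) = -4489/2*(-1/2441) = 4489/4882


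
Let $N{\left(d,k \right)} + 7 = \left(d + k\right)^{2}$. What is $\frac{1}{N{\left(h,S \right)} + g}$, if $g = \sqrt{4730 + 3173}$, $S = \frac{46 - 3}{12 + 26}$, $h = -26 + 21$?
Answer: $- \frac{2372492}{2335222401} + \frac{2085136 \sqrt{7903}}{16346556807} \approx 0.010324$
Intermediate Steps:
$h = -5$
$S = \frac{43}{38} \approx 1.1316$
$N{\left(d,k \right)} = -7 + \left(d + k\right)^{2}$
$g = \sqrt{7903} \approx 88.899$
$\frac{1}{N{\left(h,S \right)} + g} = \frac{1}{\left(-7 + \left(-5 + \frac{43}{38}\right)^{2}\right) + \sqrt{7903}} = \frac{1}{\left(-7 + \left(- \frac{147}{38}\right)^{2}\right) + \sqrt{7903}} = \frac{1}{\left(-7 + \frac{21609}{1444}\right) + \sqrt{7903}} = \frac{1}{\frac{11501}{1444} + \sqrt{7903}}$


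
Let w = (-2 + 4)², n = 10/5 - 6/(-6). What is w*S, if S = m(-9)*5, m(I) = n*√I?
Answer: 180*I ≈ 180.0*I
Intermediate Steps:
n = 3 (n = 10*(⅕) - 6*(-⅙) = 2 + 1 = 3)
w = 4 (w = 2² = 4)
m(I) = 3*√I
S = 45*I (S = (3*√(-9))*5 = (3*(3*I))*5 = (9*I)*5 = 45*I ≈ 45.0*I)
w*S = 4*(45*I) = 180*I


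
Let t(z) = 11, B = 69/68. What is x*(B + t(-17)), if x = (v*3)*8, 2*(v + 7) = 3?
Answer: -26961/17 ≈ -1585.9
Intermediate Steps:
v = -11/2 (v = -7 + (½)*3 = -7 + 3/2 = -11/2 ≈ -5.5000)
B = 69/68 (B = 69*(1/68) = 69/68 ≈ 1.0147)
x = -132 (x = -11/2*3*8 = -33/2*8 = -132)
x*(B + t(-17)) = -132*(69/68 + 11) = -132*817/68 = -26961/17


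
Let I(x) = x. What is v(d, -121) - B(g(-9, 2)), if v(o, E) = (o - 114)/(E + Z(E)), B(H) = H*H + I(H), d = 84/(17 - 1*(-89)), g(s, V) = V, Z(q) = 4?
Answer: -10402/2067 ≈ -5.0324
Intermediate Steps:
d = 42/53 (d = 84/(17 + 89) = 84/106 = 84*(1/106) = 42/53 ≈ 0.79245)
B(H) = H + H**2 (B(H) = H*H + H = H**2 + H = H + H**2)
v(o, E) = (-114 + o)/(4 + E) (v(o, E) = (o - 114)/(E + 4) = (-114 + o)/(4 + E))
v(d, -121) - B(g(-9, 2)) = (-114 + 42/53)/(4 - 121) - 2*(1 + 2) = -6000/53/(-117) - 2*3 = -1/117*(-6000/53) - 1*6 = 2000/2067 - 6 = -10402/2067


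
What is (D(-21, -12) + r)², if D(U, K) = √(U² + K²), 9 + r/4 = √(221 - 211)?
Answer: (-36 + 3*√65 + 4*√10)² ≈ 0.69870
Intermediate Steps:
r = -36 + 4*√10 (r = -36 + 4*√(221 - 211) = -36 + 4*√10 ≈ -23.351)
D(U, K) = √(K² + U²)
(D(-21, -12) + r)² = (√((-12)² + (-21)²) + (-36 + 4*√10))² = (√(144 + 441) + (-36 + 4*√10))² = (√585 + (-36 + 4*√10))² = (3*√65 + (-36 + 4*√10))² = (-36 + 3*√65 + 4*√10)²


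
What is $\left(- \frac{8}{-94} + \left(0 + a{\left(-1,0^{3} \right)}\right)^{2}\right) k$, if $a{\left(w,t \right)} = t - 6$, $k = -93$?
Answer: $- \frac{157728}{47} \approx -3355.9$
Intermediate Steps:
$a{\left(w,t \right)} = -6 + t$ ($a{\left(w,t \right)} = t - 6 = -6 + t$)
$\left(- \frac{8}{-94} + \left(0 + a{\left(-1,0^{3} \right)}\right)^{2}\right) k = \left(- \frac{8}{-94} + \left(0 - \left(6 - 0^{3}\right)\right)^{2}\right) \left(-93\right) = \left(\left(-8\right) \left(- \frac{1}{94}\right) + \left(0 + \left(-6 + 0\right)\right)^{2}\right) \left(-93\right) = \left(\frac{4}{47} + \left(0 - 6\right)^{2}\right) \left(-93\right) = \left(\frac{4}{47} + \left(-6\right)^{2}\right) \left(-93\right) = \left(\frac{4}{47} + 36\right) \left(-93\right) = \frac{1696}{47} \left(-93\right) = - \frac{157728}{47}$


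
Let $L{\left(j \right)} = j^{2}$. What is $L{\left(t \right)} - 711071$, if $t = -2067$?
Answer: $3561418$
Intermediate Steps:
$L{\left(t \right)} - 711071 = \left(-2067\right)^{2} - 711071 = 4272489 - 711071 = 3561418$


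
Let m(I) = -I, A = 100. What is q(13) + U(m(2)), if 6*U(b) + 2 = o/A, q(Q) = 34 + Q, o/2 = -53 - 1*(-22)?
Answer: 13969/300 ≈ 46.563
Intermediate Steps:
o = -62 (o = 2*(-53 - 1*(-22)) = 2*(-53 + 22) = 2*(-31) = -62)
U(b) = -131/300 (U(b) = -⅓ + (-62/100)/6 = -⅓ + (-62*1/100)/6 = -⅓ + (⅙)*(-31/50) = -⅓ - 31/300 = -131/300)
q(13) + U(m(2)) = (34 + 13) - 131/300 = 47 - 131/300 = 13969/300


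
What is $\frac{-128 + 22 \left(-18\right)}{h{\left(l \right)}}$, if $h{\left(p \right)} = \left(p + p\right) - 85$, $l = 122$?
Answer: $- \frac{524}{159} \approx -3.2956$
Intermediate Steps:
$h{\left(p \right)} = -85 + 2 p$ ($h{\left(p \right)} = 2 p - 85 = -85 + 2 p$)
$\frac{-128 + 22 \left(-18\right)}{h{\left(l \right)}} = \frac{-128 + 22 \left(-18\right)}{-85 + 2 \cdot 122} = \frac{-128 - 396}{-85 + 244} = - \frac{524}{159}$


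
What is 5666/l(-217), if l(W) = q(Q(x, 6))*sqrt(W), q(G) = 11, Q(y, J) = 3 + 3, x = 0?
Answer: -5666*I*sqrt(217)/2387 ≈ -34.967*I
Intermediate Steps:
Q(y, J) = 6
l(W) = 11*sqrt(W)
5666/l(-217) = 5666/((11*sqrt(-217))) = 5666/((11*(I*sqrt(217)))) = 5666/((11*I*sqrt(217))) = 5666*(-I*sqrt(217)/2387) = -5666*I*sqrt(217)/2387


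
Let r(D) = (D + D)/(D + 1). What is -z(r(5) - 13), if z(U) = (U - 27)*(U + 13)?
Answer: 575/9 ≈ 63.889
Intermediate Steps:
r(D) = 2*D/(1 + D) (r(D) = (2*D)/(1 + D) = 2*D/(1 + D))
z(U) = (-27 + U)*(13 + U)
-z(r(5) - 13) = -(-351 + (2*5/(1 + 5) - 13)² - 14*(2*5/(1 + 5) - 13)) = -(-351 + (2*5/6 - 13)² - 14*(2*5/6 - 13)) = -(-351 + (2*5*(⅙) - 13)² - 14*(2*5*(⅙) - 13)) = -(-351 + (5/3 - 13)² - 14*(5/3 - 13)) = -(-351 + (-34/3)² - 14*(-34/3)) = -(-351 + 1156/9 + 476/3) = -1*(-575/9) = 575/9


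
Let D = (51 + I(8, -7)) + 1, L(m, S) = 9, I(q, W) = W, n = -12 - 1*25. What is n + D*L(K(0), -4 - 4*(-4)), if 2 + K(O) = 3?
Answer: 368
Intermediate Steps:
n = -37 (n = -12 - 25 = -37)
K(O) = 1 (K(O) = -2 + 3 = 1)
D = 45 (D = (51 - 7) + 1 = 44 + 1 = 45)
n + D*L(K(0), -4 - 4*(-4)) = -37 + 45*9 = -37 + 405 = 368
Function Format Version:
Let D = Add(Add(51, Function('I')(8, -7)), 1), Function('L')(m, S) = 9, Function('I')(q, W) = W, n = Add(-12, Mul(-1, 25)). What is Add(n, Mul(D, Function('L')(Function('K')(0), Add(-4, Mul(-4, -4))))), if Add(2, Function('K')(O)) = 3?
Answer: 368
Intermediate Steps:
n = -37 (n = Add(-12, -25) = -37)
Function('K')(O) = 1 (Function('K')(O) = Add(-2, 3) = 1)
D = 45 (D = Add(Add(51, -7), 1) = Add(44, 1) = 45)
Add(n, Mul(D, Function('L')(Function('K')(0), Add(-4, Mul(-4, -4))))) = Add(-37, Mul(45, 9)) = Add(-37, 405) = 368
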